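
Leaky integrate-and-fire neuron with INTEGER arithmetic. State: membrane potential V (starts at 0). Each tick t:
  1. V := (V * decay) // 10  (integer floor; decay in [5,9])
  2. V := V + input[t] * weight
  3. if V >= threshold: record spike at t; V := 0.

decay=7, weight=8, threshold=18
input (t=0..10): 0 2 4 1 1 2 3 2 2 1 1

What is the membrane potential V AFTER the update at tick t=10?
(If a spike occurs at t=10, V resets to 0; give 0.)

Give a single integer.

Answer: 13

Derivation:
t=0: input=0 -> V=0
t=1: input=2 -> V=16
t=2: input=4 -> V=0 FIRE
t=3: input=1 -> V=8
t=4: input=1 -> V=13
t=5: input=2 -> V=0 FIRE
t=6: input=3 -> V=0 FIRE
t=7: input=2 -> V=16
t=8: input=2 -> V=0 FIRE
t=9: input=1 -> V=8
t=10: input=1 -> V=13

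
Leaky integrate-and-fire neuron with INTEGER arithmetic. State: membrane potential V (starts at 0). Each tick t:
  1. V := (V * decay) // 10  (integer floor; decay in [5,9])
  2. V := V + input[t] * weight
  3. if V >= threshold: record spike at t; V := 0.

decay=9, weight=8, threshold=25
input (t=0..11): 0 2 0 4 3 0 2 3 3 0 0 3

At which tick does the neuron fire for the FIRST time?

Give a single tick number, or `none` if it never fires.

Answer: 3

Derivation:
t=0: input=0 -> V=0
t=1: input=2 -> V=16
t=2: input=0 -> V=14
t=3: input=4 -> V=0 FIRE
t=4: input=3 -> V=24
t=5: input=0 -> V=21
t=6: input=2 -> V=0 FIRE
t=7: input=3 -> V=24
t=8: input=3 -> V=0 FIRE
t=9: input=0 -> V=0
t=10: input=0 -> V=0
t=11: input=3 -> V=24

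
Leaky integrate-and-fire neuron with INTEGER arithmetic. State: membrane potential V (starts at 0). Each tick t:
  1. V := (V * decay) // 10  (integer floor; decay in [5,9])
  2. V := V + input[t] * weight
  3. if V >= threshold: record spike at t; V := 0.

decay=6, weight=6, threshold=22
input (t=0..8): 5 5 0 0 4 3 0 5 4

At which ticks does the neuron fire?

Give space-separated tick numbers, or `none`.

t=0: input=5 -> V=0 FIRE
t=1: input=5 -> V=0 FIRE
t=2: input=0 -> V=0
t=3: input=0 -> V=0
t=4: input=4 -> V=0 FIRE
t=5: input=3 -> V=18
t=6: input=0 -> V=10
t=7: input=5 -> V=0 FIRE
t=8: input=4 -> V=0 FIRE

Answer: 0 1 4 7 8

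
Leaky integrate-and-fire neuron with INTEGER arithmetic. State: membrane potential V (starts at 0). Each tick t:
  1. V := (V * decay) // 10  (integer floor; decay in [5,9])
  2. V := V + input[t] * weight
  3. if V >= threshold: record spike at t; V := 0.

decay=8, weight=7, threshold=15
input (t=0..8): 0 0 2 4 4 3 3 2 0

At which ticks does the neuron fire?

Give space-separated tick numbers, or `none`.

Answer: 3 4 5 6

Derivation:
t=0: input=0 -> V=0
t=1: input=0 -> V=0
t=2: input=2 -> V=14
t=3: input=4 -> V=0 FIRE
t=4: input=4 -> V=0 FIRE
t=5: input=3 -> V=0 FIRE
t=6: input=3 -> V=0 FIRE
t=7: input=2 -> V=14
t=8: input=0 -> V=11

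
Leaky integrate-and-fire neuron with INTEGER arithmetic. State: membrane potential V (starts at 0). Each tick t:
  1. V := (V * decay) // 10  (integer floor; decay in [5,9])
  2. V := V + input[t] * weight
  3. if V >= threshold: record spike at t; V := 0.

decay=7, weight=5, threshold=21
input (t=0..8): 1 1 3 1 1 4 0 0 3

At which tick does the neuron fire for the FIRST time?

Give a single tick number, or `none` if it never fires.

Answer: 5

Derivation:
t=0: input=1 -> V=5
t=1: input=1 -> V=8
t=2: input=3 -> V=20
t=3: input=1 -> V=19
t=4: input=1 -> V=18
t=5: input=4 -> V=0 FIRE
t=6: input=0 -> V=0
t=7: input=0 -> V=0
t=8: input=3 -> V=15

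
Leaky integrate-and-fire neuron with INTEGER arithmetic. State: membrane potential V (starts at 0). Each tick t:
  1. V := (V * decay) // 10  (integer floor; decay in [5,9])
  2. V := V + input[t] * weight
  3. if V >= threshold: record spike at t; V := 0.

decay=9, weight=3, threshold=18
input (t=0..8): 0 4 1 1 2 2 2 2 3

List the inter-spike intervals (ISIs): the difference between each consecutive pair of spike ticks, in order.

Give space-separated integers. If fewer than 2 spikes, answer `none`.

Answer: 4

Derivation:
t=0: input=0 -> V=0
t=1: input=4 -> V=12
t=2: input=1 -> V=13
t=3: input=1 -> V=14
t=4: input=2 -> V=0 FIRE
t=5: input=2 -> V=6
t=6: input=2 -> V=11
t=7: input=2 -> V=15
t=8: input=3 -> V=0 FIRE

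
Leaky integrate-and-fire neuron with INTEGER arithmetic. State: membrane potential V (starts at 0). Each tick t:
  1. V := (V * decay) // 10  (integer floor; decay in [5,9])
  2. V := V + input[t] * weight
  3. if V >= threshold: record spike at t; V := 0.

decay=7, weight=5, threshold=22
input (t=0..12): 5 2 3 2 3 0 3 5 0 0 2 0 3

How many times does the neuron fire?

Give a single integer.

t=0: input=5 -> V=0 FIRE
t=1: input=2 -> V=10
t=2: input=3 -> V=0 FIRE
t=3: input=2 -> V=10
t=4: input=3 -> V=0 FIRE
t=5: input=0 -> V=0
t=6: input=3 -> V=15
t=7: input=5 -> V=0 FIRE
t=8: input=0 -> V=0
t=9: input=0 -> V=0
t=10: input=2 -> V=10
t=11: input=0 -> V=7
t=12: input=3 -> V=19

Answer: 4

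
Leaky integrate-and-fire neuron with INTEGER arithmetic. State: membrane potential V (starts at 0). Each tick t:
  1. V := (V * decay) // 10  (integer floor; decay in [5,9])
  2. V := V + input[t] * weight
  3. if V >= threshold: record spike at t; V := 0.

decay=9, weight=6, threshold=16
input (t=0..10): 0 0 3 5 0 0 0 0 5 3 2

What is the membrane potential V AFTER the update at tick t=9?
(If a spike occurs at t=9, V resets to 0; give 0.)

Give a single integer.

t=0: input=0 -> V=0
t=1: input=0 -> V=0
t=2: input=3 -> V=0 FIRE
t=3: input=5 -> V=0 FIRE
t=4: input=0 -> V=0
t=5: input=0 -> V=0
t=6: input=0 -> V=0
t=7: input=0 -> V=0
t=8: input=5 -> V=0 FIRE
t=9: input=3 -> V=0 FIRE
t=10: input=2 -> V=12

Answer: 0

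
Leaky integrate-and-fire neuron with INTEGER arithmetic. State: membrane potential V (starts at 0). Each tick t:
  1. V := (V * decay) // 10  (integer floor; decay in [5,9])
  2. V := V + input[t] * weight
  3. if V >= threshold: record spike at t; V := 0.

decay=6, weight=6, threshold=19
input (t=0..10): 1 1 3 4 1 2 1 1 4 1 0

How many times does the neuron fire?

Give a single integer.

t=0: input=1 -> V=6
t=1: input=1 -> V=9
t=2: input=3 -> V=0 FIRE
t=3: input=4 -> V=0 FIRE
t=4: input=1 -> V=6
t=5: input=2 -> V=15
t=6: input=1 -> V=15
t=7: input=1 -> V=15
t=8: input=4 -> V=0 FIRE
t=9: input=1 -> V=6
t=10: input=0 -> V=3

Answer: 3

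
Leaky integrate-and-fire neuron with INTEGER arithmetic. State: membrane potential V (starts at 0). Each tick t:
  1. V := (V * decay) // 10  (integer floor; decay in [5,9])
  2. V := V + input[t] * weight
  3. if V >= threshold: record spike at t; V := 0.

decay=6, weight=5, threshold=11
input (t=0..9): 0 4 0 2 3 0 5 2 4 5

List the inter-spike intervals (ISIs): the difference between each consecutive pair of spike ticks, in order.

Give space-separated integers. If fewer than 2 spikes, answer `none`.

t=0: input=0 -> V=0
t=1: input=4 -> V=0 FIRE
t=2: input=0 -> V=0
t=3: input=2 -> V=10
t=4: input=3 -> V=0 FIRE
t=5: input=0 -> V=0
t=6: input=5 -> V=0 FIRE
t=7: input=2 -> V=10
t=8: input=4 -> V=0 FIRE
t=9: input=5 -> V=0 FIRE

Answer: 3 2 2 1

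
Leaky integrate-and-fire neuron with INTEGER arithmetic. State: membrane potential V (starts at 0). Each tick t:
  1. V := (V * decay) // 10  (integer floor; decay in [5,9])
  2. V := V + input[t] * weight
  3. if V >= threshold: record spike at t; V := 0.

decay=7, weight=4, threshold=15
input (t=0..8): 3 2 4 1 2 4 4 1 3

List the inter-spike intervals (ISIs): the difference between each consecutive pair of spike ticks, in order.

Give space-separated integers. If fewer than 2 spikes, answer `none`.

t=0: input=3 -> V=12
t=1: input=2 -> V=0 FIRE
t=2: input=4 -> V=0 FIRE
t=3: input=1 -> V=4
t=4: input=2 -> V=10
t=5: input=4 -> V=0 FIRE
t=6: input=4 -> V=0 FIRE
t=7: input=1 -> V=4
t=8: input=3 -> V=14

Answer: 1 3 1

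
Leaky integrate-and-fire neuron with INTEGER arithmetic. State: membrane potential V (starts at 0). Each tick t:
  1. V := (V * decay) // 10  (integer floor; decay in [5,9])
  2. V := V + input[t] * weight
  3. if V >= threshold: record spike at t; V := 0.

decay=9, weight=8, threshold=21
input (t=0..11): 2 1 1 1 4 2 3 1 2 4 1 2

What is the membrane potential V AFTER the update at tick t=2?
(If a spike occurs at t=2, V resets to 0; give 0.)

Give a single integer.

t=0: input=2 -> V=16
t=1: input=1 -> V=0 FIRE
t=2: input=1 -> V=8
t=3: input=1 -> V=15
t=4: input=4 -> V=0 FIRE
t=5: input=2 -> V=16
t=6: input=3 -> V=0 FIRE
t=7: input=1 -> V=8
t=8: input=2 -> V=0 FIRE
t=9: input=4 -> V=0 FIRE
t=10: input=1 -> V=8
t=11: input=2 -> V=0 FIRE

Answer: 8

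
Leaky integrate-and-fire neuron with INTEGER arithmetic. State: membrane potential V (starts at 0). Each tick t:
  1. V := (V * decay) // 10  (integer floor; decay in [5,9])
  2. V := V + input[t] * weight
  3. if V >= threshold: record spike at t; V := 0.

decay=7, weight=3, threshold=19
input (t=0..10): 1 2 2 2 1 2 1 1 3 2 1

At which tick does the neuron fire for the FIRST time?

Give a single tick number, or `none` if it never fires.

Answer: none

Derivation:
t=0: input=1 -> V=3
t=1: input=2 -> V=8
t=2: input=2 -> V=11
t=3: input=2 -> V=13
t=4: input=1 -> V=12
t=5: input=2 -> V=14
t=6: input=1 -> V=12
t=7: input=1 -> V=11
t=8: input=3 -> V=16
t=9: input=2 -> V=17
t=10: input=1 -> V=14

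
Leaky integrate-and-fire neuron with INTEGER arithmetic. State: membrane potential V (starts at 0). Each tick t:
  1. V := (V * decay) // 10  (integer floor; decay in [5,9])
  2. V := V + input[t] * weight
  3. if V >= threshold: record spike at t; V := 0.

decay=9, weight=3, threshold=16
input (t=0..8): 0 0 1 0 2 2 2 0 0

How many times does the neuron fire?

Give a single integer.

Answer: 1

Derivation:
t=0: input=0 -> V=0
t=1: input=0 -> V=0
t=2: input=1 -> V=3
t=3: input=0 -> V=2
t=4: input=2 -> V=7
t=5: input=2 -> V=12
t=6: input=2 -> V=0 FIRE
t=7: input=0 -> V=0
t=8: input=0 -> V=0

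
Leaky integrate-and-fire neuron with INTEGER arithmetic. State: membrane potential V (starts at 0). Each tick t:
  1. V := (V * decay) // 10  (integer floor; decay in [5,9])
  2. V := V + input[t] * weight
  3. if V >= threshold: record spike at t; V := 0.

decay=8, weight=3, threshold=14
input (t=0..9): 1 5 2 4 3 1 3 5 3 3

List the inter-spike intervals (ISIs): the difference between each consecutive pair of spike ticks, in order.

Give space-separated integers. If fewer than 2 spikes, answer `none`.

Answer: 2 3 1 2

Derivation:
t=0: input=1 -> V=3
t=1: input=5 -> V=0 FIRE
t=2: input=2 -> V=6
t=3: input=4 -> V=0 FIRE
t=4: input=3 -> V=9
t=5: input=1 -> V=10
t=6: input=3 -> V=0 FIRE
t=7: input=5 -> V=0 FIRE
t=8: input=3 -> V=9
t=9: input=3 -> V=0 FIRE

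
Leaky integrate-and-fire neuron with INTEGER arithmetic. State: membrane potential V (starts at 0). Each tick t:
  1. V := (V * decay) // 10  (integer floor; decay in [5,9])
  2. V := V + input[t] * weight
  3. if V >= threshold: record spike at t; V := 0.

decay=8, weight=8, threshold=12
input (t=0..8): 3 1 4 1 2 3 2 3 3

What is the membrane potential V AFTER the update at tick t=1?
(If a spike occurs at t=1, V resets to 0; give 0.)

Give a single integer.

t=0: input=3 -> V=0 FIRE
t=1: input=1 -> V=8
t=2: input=4 -> V=0 FIRE
t=3: input=1 -> V=8
t=4: input=2 -> V=0 FIRE
t=5: input=3 -> V=0 FIRE
t=6: input=2 -> V=0 FIRE
t=7: input=3 -> V=0 FIRE
t=8: input=3 -> V=0 FIRE

Answer: 8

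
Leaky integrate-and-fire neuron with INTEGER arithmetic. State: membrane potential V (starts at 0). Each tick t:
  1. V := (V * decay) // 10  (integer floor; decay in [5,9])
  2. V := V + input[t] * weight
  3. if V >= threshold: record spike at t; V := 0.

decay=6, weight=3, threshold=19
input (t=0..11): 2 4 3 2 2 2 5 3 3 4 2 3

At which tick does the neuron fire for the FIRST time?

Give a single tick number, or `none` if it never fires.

Answer: 6

Derivation:
t=0: input=2 -> V=6
t=1: input=4 -> V=15
t=2: input=3 -> V=18
t=3: input=2 -> V=16
t=4: input=2 -> V=15
t=5: input=2 -> V=15
t=6: input=5 -> V=0 FIRE
t=7: input=3 -> V=9
t=8: input=3 -> V=14
t=9: input=4 -> V=0 FIRE
t=10: input=2 -> V=6
t=11: input=3 -> V=12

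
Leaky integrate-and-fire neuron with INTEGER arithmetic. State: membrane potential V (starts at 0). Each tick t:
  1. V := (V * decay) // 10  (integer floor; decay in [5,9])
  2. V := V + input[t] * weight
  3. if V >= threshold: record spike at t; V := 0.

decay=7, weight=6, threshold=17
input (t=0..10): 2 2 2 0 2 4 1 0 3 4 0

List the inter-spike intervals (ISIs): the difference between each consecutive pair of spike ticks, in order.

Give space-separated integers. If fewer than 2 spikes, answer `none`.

Answer: 3 1 3 1

Derivation:
t=0: input=2 -> V=12
t=1: input=2 -> V=0 FIRE
t=2: input=2 -> V=12
t=3: input=0 -> V=8
t=4: input=2 -> V=0 FIRE
t=5: input=4 -> V=0 FIRE
t=6: input=1 -> V=6
t=7: input=0 -> V=4
t=8: input=3 -> V=0 FIRE
t=9: input=4 -> V=0 FIRE
t=10: input=0 -> V=0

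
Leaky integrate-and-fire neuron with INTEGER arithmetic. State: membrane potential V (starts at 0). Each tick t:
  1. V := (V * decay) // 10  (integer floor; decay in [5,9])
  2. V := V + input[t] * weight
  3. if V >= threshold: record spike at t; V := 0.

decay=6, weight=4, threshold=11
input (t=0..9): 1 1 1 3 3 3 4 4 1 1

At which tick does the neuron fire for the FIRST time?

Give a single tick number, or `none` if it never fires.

Answer: 3

Derivation:
t=0: input=1 -> V=4
t=1: input=1 -> V=6
t=2: input=1 -> V=7
t=3: input=3 -> V=0 FIRE
t=4: input=3 -> V=0 FIRE
t=5: input=3 -> V=0 FIRE
t=6: input=4 -> V=0 FIRE
t=7: input=4 -> V=0 FIRE
t=8: input=1 -> V=4
t=9: input=1 -> V=6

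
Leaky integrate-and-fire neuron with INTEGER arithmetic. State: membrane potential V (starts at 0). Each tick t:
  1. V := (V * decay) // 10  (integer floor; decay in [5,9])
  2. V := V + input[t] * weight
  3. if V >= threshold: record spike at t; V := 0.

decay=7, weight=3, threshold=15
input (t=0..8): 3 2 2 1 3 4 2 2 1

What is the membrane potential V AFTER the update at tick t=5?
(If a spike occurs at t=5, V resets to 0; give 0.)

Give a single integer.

t=0: input=3 -> V=9
t=1: input=2 -> V=12
t=2: input=2 -> V=14
t=3: input=1 -> V=12
t=4: input=3 -> V=0 FIRE
t=5: input=4 -> V=12
t=6: input=2 -> V=14
t=7: input=2 -> V=0 FIRE
t=8: input=1 -> V=3

Answer: 12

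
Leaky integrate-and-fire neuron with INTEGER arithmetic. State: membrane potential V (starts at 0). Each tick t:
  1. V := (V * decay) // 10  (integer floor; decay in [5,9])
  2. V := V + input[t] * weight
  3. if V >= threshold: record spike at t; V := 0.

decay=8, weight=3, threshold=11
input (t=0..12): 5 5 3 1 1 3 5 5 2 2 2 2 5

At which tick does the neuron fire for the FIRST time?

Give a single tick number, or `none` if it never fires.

Answer: 0

Derivation:
t=0: input=5 -> V=0 FIRE
t=1: input=5 -> V=0 FIRE
t=2: input=3 -> V=9
t=3: input=1 -> V=10
t=4: input=1 -> V=0 FIRE
t=5: input=3 -> V=9
t=6: input=5 -> V=0 FIRE
t=7: input=5 -> V=0 FIRE
t=8: input=2 -> V=6
t=9: input=2 -> V=10
t=10: input=2 -> V=0 FIRE
t=11: input=2 -> V=6
t=12: input=5 -> V=0 FIRE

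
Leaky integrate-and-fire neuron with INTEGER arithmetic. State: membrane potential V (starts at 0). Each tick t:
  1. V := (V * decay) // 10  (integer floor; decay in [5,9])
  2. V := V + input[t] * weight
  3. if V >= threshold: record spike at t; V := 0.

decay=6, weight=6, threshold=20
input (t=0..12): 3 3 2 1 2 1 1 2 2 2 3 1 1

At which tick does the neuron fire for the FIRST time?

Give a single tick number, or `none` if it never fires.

t=0: input=3 -> V=18
t=1: input=3 -> V=0 FIRE
t=2: input=2 -> V=12
t=3: input=1 -> V=13
t=4: input=2 -> V=19
t=5: input=1 -> V=17
t=6: input=1 -> V=16
t=7: input=2 -> V=0 FIRE
t=8: input=2 -> V=12
t=9: input=2 -> V=19
t=10: input=3 -> V=0 FIRE
t=11: input=1 -> V=6
t=12: input=1 -> V=9

Answer: 1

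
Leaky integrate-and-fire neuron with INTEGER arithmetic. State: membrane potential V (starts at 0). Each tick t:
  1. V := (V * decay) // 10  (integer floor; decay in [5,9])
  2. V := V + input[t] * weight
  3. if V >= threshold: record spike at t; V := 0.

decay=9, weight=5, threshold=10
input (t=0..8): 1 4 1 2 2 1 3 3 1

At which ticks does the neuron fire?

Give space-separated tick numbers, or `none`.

t=0: input=1 -> V=5
t=1: input=4 -> V=0 FIRE
t=2: input=1 -> V=5
t=3: input=2 -> V=0 FIRE
t=4: input=2 -> V=0 FIRE
t=5: input=1 -> V=5
t=6: input=3 -> V=0 FIRE
t=7: input=3 -> V=0 FIRE
t=8: input=1 -> V=5

Answer: 1 3 4 6 7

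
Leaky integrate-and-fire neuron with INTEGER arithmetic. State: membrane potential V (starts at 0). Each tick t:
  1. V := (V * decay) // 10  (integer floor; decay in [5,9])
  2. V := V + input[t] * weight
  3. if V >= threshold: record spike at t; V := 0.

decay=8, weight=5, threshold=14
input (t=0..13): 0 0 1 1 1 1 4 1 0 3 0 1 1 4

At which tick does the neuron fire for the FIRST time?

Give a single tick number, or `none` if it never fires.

Answer: 5

Derivation:
t=0: input=0 -> V=0
t=1: input=0 -> V=0
t=2: input=1 -> V=5
t=3: input=1 -> V=9
t=4: input=1 -> V=12
t=5: input=1 -> V=0 FIRE
t=6: input=4 -> V=0 FIRE
t=7: input=1 -> V=5
t=8: input=0 -> V=4
t=9: input=3 -> V=0 FIRE
t=10: input=0 -> V=0
t=11: input=1 -> V=5
t=12: input=1 -> V=9
t=13: input=4 -> V=0 FIRE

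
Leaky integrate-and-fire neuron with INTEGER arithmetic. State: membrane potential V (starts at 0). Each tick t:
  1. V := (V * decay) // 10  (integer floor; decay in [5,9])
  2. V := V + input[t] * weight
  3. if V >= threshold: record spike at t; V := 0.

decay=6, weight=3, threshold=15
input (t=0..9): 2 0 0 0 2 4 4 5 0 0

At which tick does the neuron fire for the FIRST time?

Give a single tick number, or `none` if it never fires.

Answer: 5

Derivation:
t=0: input=2 -> V=6
t=1: input=0 -> V=3
t=2: input=0 -> V=1
t=3: input=0 -> V=0
t=4: input=2 -> V=6
t=5: input=4 -> V=0 FIRE
t=6: input=4 -> V=12
t=7: input=5 -> V=0 FIRE
t=8: input=0 -> V=0
t=9: input=0 -> V=0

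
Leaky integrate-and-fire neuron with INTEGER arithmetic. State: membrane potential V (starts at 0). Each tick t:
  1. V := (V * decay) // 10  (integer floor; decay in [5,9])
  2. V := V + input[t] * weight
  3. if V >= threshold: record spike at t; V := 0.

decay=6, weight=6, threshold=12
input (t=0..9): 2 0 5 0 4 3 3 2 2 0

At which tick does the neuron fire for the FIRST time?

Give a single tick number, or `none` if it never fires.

t=0: input=2 -> V=0 FIRE
t=1: input=0 -> V=0
t=2: input=5 -> V=0 FIRE
t=3: input=0 -> V=0
t=4: input=4 -> V=0 FIRE
t=5: input=3 -> V=0 FIRE
t=6: input=3 -> V=0 FIRE
t=7: input=2 -> V=0 FIRE
t=8: input=2 -> V=0 FIRE
t=9: input=0 -> V=0

Answer: 0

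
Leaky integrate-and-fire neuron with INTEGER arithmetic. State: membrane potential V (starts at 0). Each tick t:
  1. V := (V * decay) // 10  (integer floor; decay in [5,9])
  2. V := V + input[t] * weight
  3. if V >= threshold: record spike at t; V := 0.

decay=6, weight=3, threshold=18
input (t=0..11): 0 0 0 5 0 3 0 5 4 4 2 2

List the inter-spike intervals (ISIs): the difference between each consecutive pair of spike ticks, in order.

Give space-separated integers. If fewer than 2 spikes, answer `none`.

t=0: input=0 -> V=0
t=1: input=0 -> V=0
t=2: input=0 -> V=0
t=3: input=5 -> V=15
t=4: input=0 -> V=9
t=5: input=3 -> V=14
t=6: input=0 -> V=8
t=7: input=5 -> V=0 FIRE
t=8: input=4 -> V=12
t=9: input=4 -> V=0 FIRE
t=10: input=2 -> V=6
t=11: input=2 -> V=9

Answer: 2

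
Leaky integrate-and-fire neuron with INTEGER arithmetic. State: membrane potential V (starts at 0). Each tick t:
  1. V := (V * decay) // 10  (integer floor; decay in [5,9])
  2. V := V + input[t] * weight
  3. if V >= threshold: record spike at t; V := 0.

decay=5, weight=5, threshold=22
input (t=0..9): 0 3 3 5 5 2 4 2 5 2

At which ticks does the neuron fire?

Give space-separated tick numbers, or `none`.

Answer: 2 3 4 6 8

Derivation:
t=0: input=0 -> V=0
t=1: input=3 -> V=15
t=2: input=3 -> V=0 FIRE
t=3: input=5 -> V=0 FIRE
t=4: input=5 -> V=0 FIRE
t=5: input=2 -> V=10
t=6: input=4 -> V=0 FIRE
t=7: input=2 -> V=10
t=8: input=5 -> V=0 FIRE
t=9: input=2 -> V=10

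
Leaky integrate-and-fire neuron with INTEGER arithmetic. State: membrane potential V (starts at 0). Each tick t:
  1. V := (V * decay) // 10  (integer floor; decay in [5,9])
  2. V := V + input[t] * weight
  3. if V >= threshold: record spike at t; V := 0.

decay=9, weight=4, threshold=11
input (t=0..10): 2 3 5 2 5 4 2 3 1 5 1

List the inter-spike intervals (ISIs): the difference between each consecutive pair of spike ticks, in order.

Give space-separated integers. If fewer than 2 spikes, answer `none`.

t=0: input=2 -> V=8
t=1: input=3 -> V=0 FIRE
t=2: input=5 -> V=0 FIRE
t=3: input=2 -> V=8
t=4: input=5 -> V=0 FIRE
t=5: input=4 -> V=0 FIRE
t=6: input=2 -> V=8
t=7: input=3 -> V=0 FIRE
t=8: input=1 -> V=4
t=9: input=5 -> V=0 FIRE
t=10: input=1 -> V=4

Answer: 1 2 1 2 2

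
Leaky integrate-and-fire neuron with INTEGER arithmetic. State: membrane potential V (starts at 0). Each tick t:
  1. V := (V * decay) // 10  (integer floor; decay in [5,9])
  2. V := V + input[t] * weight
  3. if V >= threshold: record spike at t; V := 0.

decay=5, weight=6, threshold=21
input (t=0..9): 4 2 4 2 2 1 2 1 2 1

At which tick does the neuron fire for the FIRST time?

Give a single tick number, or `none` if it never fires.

Answer: 0

Derivation:
t=0: input=4 -> V=0 FIRE
t=1: input=2 -> V=12
t=2: input=4 -> V=0 FIRE
t=3: input=2 -> V=12
t=4: input=2 -> V=18
t=5: input=1 -> V=15
t=6: input=2 -> V=19
t=7: input=1 -> V=15
t=8: input=2 -> V=19
t=9: input=1 -> V=15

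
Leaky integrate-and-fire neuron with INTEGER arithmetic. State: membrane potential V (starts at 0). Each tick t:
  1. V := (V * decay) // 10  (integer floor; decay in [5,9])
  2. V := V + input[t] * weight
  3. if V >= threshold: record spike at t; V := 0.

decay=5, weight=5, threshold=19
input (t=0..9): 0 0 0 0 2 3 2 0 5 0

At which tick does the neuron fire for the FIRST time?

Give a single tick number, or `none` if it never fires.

Answer: 5

Derivation:
t=0: input=0 -> V=0
t=1: input=0 -> V=0
t=2: input=0 -> V=0
t=3: input=0 -> V=0
t=4: input=2 -> V=10
t=5: input=3 -> V=0 FIRE
t=6: input=2 -> V=10
t=7: input=0 -> V=5
t=8: input=5 -> V=0 FIRE
t=9: input=0 -> V=0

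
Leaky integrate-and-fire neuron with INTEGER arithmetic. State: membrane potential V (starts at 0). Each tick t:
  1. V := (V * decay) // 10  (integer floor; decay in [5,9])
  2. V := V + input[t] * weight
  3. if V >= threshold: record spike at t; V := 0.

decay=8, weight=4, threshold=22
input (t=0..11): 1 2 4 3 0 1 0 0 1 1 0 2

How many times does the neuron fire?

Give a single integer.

t=0: input=1 -> V=4
t=1: input=2 -> V=11
t=2: input=4 -> V=0 FIRE
t=3: input=3 -> V=12
t=4: input=0 -> V=9
t=5: input=1 -> V=11
t=6: input=0 -> V=8
t=7: input=0 -> V=6
t=8: input=1 -> V=8
t=9: input=1 -> V=10
t=10: input=0 -> V=8
t=11: input=2 -> V=14

Answer: 1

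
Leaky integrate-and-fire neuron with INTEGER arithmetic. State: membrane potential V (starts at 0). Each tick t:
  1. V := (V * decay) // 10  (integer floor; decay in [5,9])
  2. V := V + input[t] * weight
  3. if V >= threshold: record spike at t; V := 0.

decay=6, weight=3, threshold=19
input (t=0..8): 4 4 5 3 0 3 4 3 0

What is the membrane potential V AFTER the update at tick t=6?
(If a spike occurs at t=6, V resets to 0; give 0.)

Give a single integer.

t=0: input=4 -> V=12
t=1: input=4 -> V=0 FIRE
t=2: input=5 -> V=15
t=3: input=3 -> V=18
t=4: input=0 -> V=10
t=5: input=3 -> V=15
t=6: input=4 -> V=0 FIRE
t=7: input=3 -> V=9
t=8: input=0 -> V=5

Answer: 0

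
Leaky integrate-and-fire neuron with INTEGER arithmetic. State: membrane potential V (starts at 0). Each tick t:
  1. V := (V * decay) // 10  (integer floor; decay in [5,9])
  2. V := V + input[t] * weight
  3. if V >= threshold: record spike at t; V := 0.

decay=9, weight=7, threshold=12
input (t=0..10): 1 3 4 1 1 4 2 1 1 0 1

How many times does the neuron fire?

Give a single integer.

Answer: 6

Derivation:
t=0: input=1 -> V=7
t=1: input=3 -> V=0 FIRE
t=2: input=4 -> V=0 FIRE
t=3: input=1 -> V=7
t=4: input=1 -> V=0 FIRE
t=5: input=4 -> V=0 FIRE
t=6: input=2 -> V=0 FIRE
t=7: input=1 -> V=7
t=8: input=1 -> V=0 FIRE
t=9: input=0 -> V=0
t=10: input=1 -> V=7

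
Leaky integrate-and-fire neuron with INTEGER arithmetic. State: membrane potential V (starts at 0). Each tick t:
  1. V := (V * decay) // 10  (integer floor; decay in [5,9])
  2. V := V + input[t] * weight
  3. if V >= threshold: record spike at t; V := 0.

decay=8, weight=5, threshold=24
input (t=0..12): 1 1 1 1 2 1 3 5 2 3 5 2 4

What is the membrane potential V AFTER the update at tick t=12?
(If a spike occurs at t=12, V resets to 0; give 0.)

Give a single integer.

t=0: input=1 -> V=5
t=1: input=1 -> V=9
t=2: input=1 -> V=12
t=3: input=1 -> V=14
t=4: input=2 -> V=21
t=5: input=1 -> V=21
t=6: input=3 -> V=0 FIRE
t=7: input=5 -> V=0 FIRE
t=8: input=2 -> V=10
t=9: input=3 -> V=23
t=10: input=5 -> V=0 FIRE
t=11: input=2 -> V=10
t=12: input=4 -> V=0 FIRE

Answer: 0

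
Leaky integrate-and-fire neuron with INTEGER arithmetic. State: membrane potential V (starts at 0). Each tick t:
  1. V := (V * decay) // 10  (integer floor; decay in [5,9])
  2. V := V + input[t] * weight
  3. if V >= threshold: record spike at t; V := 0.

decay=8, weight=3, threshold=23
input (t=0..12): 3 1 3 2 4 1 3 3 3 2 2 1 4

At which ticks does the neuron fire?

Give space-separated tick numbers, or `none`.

t=0: input=3 -> V=9
t=1: input=1 -> V=10
t=2: input=3 -> V=17
t=3: input=2 -> V=19
t=4: input=4 -> V=0 FIRE
t=5: input=1 -> V=3
t=6: input=3 -> V=11
t=7: input=3 -> V=17
t=8: input=3 -> V=22
t=9: input=2 -> V=0 FIRE
t=10: input=2 -> V=6
t=11: input=1 -> V=7
t=12: input=4 -> V=17

Answer: 4 9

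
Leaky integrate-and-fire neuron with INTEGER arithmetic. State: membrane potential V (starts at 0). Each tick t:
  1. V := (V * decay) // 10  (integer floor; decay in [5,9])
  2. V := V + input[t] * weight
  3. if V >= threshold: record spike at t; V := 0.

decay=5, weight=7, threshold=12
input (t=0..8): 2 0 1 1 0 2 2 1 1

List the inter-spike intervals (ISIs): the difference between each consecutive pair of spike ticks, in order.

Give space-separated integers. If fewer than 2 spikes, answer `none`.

t=0: input=2 -> V=0 FIRE
t=1: input=0 -> V=0
t=2: input=1 -> V=7
t=3: input=1 -> V=10
t=4: input=0 -> V=5
t=5: input=2 -> V=0 FIRE
t=6: input=2 -> V=0 FIRE
t=7: input=1 -> V=7
t=8: input=1 -> V=10

Answer: 5 1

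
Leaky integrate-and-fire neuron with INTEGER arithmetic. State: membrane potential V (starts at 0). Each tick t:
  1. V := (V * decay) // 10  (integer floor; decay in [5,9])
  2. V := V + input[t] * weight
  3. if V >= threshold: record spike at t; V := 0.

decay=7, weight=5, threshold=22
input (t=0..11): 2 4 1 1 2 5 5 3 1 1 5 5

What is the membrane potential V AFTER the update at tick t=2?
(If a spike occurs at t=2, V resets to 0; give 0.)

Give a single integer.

t=0: input=2 -> V=10
t=1: input=4 -> V=0 FIRE
t=2: input=1 -> V=5
t=3: input=1 -> V=8
t=4: input=2 -> V=15
t=5: input=5 -> V=0 FIRE
t=6: input=5 -> V=0 FIRE
t=7: input=3 -> V=15
t=8: input=1 -> V=15
t=9: input=1 -> V=15
t=10: input=5 -> V=0 FIRE
t=11: input=5 -> V=0 FIRE

Answer: 5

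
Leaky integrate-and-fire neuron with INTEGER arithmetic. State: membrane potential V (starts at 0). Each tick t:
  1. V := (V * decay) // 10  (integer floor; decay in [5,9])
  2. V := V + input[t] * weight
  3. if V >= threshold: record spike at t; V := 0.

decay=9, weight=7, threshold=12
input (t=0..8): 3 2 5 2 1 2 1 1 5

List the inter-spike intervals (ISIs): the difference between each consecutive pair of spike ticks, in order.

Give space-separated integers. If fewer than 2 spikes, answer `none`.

t=0: input=3 -> V=0 FIRE
t=1: input=2 -> V=0 FIRE
t=2: input=5 -> V=0 FIRE
t=3: input=2 -> V=0 FIRE
t=4: input=1 -> V=7
t=5: input=2 -> V=0 FIRE
t=6: input=1 -> V=7
t=7: input=1 -> V=0 FIRE
t=8: input=5 -> V=0 FIRE

Answer: 1 1 1 2 2 1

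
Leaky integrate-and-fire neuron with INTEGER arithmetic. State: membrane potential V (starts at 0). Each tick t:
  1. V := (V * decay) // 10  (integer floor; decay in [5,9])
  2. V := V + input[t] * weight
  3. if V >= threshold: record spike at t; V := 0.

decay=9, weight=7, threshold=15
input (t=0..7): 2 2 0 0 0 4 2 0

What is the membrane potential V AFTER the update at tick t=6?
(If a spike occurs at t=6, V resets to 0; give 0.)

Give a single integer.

Answer: 14

Derivation:
t=0: input=2 -> V=14
t=1: input=2 -> V=0 FIRE
t=2: input=0 -> V=0
t=3: input=0 -> V=0
t=4: input=0 -> V=0
t=5: input=4 -> V=0 FIRE
t=6: input=2 -> V=14
t=7: input=0 -> V=12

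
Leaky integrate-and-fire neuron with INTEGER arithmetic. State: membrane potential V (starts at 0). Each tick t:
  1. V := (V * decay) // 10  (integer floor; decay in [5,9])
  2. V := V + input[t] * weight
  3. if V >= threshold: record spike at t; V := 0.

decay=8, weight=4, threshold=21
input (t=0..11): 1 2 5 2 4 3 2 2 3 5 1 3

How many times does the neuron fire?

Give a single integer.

Answer: 4

Derivation:
t=0: input=1 -> V=4
t=1: input=2 -> V=11
t=2: input=5 -> V=0 FIRE
t=3: input=2 -> V=8
t=4: input=4 -> V=0 FIRE
t=5: input=3 -> V=12
t=6: input=2 -> V=17
t=7: input=2 -> V=0 FIRE
t=8: input=3 -> V=12
t=9: input=5 -> V=0 FIRE
t=10: input=1 -> V=4
t=11: input=3 -> V=15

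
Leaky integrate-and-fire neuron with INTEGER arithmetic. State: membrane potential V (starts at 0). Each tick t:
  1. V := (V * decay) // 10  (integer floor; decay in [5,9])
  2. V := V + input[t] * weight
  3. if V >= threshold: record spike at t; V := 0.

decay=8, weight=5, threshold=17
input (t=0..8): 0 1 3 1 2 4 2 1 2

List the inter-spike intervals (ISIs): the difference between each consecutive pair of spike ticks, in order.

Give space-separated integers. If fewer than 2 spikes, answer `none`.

Answer: 3 3

Derivation:
t=0: input=0 -> V=0
t=1: input=1 -> V=5
t=2: input=3 -> V=0 FIRE
t=3: input=1 -> V=5
t=4: input=2 -> V=14
t=5: input=4 -> V=0 FIRE
t=6: input=2 -> V=10
t=7: input=1 -> V=13
t=8: input=2 -> V=0 FIRE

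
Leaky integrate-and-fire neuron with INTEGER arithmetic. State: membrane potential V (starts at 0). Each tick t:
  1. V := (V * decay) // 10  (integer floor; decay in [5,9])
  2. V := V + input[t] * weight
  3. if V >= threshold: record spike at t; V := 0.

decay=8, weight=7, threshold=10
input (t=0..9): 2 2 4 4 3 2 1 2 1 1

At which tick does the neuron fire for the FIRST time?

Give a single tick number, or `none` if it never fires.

t=0: input=2 -> V=0 FIRE
t=1: input=2 -> V=0 FIRE
t=2: input=4 -> V=0 FIRE
t=3: input=4 -> V=0 FIRE
t=4: input=3 -> V=0 FIRE
t=5: input=2 -> V=0 FIRE
t=6: input=1 -> V=7
t=7: input=2 -> V=0 FIRE
t=8: input=1 -> V=7
t=9: input=1 -> V=0 FIRE

Answer: 0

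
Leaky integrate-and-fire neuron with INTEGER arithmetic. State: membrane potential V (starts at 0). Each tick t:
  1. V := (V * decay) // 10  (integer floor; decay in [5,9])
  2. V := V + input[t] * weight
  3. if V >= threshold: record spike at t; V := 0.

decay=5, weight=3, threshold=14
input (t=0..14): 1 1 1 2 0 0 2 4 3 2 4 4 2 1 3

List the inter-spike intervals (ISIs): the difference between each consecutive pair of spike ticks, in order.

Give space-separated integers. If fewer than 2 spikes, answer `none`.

Answer: 3

Derivation:
t=0: input=1 -> V=3
t=1: input=1 -> V=4
t=2: input=1 -> V=5
t=3: input=2 -> V=8
t=4: input=0 -> V=4
t=5: input=0 -> V=2
t=6: input=2 -> V=7
t=7: input=4 -> V=0 FIRE
t=8: input=3 -> V=9
t=9: input=2 -> V=10
t=10: input=4 -> V=0 FIRE
t=11: input=4 -> V=12
t=12: input=2 -> V=12
t=13: input=1 -> V=9
t=14: input=3 -> V=13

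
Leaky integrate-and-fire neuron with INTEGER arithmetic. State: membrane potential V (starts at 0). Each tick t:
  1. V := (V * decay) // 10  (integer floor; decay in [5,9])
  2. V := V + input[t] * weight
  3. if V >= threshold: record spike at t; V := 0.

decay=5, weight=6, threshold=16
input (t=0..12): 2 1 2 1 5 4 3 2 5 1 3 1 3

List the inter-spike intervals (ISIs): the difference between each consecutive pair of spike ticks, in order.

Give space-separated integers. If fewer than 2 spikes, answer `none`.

Answer: 2 1 1 2 2 2

Derivation:
t=0: input=2 -> V=12
t=1: input=1 -> V=12
t=2: input=2 -> V=0 FIRE
t=3: input=1 -> V=6
t=4: input=5 -> V=0 FIRE
t=5: input=4 -> V=0 FIRE
t=6: input=3 -> V=0 FIRE
t=7: input=2 -> V=12
t=8: input=5 -> V=0 FIRE
t=9: input=1 -> V=6
t=10: input=3 -> V=0 FIRE
t=11: input=1 -> V=6
t=12: input=3 -> V=0 FIRE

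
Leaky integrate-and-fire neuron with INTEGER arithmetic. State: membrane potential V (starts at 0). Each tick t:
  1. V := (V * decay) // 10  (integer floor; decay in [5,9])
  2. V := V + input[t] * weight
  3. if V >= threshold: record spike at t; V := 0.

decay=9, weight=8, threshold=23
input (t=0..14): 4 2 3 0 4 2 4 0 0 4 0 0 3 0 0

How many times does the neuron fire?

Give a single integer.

t=0: input=4 -> V=0 FIRE
t=1: input=2 -> V=16
t=2: input=3 -> V=0 FIRE
t=3: input=0 -> V=0
t=4: input=4 -> V=0 FIRE
t=5: input=2 -> V=16
t=6: input=4 -> V=0 FIRE
t=7: input=0 -> V=0
t=8: input=0 -> V=0
t=9: input=4 -> V=0 FIRE
t=10: input=0 -> V=0
t=11: input=0 -> V=0
t=12: input=3 -> V=0 FIRE
t=13: input=0 -> V=0
t=14: input=0 -> V=0

Answer: 6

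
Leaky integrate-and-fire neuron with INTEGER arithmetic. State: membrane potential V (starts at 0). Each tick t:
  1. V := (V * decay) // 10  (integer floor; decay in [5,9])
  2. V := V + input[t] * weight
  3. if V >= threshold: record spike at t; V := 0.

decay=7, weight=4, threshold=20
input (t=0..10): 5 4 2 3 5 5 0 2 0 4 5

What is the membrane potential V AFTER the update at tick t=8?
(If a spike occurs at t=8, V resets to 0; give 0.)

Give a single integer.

Answer: 5

Derivation:
t=0: input=5 -> V=0 FIRE
t=1: input=4 -> V=16
t=2: input=2 -> V=19
t=3: input=3 -> V=0 FIRE
t=4: input=5 -> V=0 FIRE
t=5: input=5 -> V=0 FIRE
t=6: input=0 -> V=0
t=7: input=2 -> V=8
t=8: input=0 -> V=5
t=9: input=4 -> V=19
t=10: input=5 -> V=0 FIRE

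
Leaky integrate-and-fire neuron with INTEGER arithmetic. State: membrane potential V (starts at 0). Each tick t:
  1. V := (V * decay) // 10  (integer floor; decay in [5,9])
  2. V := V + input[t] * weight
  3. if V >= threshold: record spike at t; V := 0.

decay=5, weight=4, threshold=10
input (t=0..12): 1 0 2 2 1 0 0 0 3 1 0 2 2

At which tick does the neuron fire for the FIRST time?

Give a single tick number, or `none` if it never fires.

t=0: input=1 -> V=4
t=1: input=0 -> V=2
t=2: input=2 -> V=9
t=3: input=2 -> V=0 FIRE
t=4: input=1 -> V=4
t=5: input=0 -> V=2
t=6: input=0 -> V=1
t=7: input=0 -> V=0
t=8: input=3 -> V=0 FIRE
t=9: input=1 -> V=4
t=10: input=0 -> V=2
t=11: input=2 -> V=9
t=12: input=2 -> V=0 FIRE

Answer: 3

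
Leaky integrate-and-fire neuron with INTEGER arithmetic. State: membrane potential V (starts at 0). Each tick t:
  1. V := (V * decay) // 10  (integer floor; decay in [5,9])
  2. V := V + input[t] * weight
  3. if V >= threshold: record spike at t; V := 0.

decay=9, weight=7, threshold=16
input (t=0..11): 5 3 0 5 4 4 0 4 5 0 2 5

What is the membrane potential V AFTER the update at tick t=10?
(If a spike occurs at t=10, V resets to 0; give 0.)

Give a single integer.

t=0: input=5 -> V=0 FIRE
t=1: input=3 -> V=0 FIRE
t=2: input=0 -> V=0
t=3: input=5 -> V=0 FIRE
t=4: input=4 -> V=0 FIRE
t=5: input=4 -> V=0 FIRE
t=6: input=0 -> V=0
t=7: input=4 -> V=0 FIRE
t=8: input=5 -> V=0 FIRE
t=9: input=0 -> V=0
t=10: input=2 -> V=14
t=11: input=5 -> V=0 FIRE

Answer: 14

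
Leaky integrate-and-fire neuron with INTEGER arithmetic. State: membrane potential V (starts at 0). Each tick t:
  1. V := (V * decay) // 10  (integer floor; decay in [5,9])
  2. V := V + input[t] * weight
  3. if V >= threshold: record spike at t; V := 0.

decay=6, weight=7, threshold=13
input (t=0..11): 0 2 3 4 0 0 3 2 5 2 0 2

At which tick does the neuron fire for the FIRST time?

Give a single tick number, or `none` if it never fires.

Answer: 1

Derivation:
t=0: input=0 -> V=0
t=1: input=2 -> V=0 FIRE
t=2: input=3 -> V=0 FIRE
t=3: input=4 -> V=0 FIRE
t=4: input=0 -> V=0
t=5: input=0 -> V=0
t=6: input=3 -> V=0 FIRE
t=7: input=2 -> V=0 FIRE
t=8: input=5 -> V=0 FIRE
t=9: input=2 -> V=0 FIRE
t=10: input=0 -> V=0
t=11: input=2 -> V=0 FIRE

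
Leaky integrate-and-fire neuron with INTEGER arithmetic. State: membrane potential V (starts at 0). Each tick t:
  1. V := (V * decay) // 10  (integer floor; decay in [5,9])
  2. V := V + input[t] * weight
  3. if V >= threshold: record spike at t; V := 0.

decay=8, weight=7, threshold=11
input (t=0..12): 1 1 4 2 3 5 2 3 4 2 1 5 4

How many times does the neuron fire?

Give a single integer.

t=0: input=1 -> V=7
t=1: input=1 -> V=0 FIRE
t=2: input=4 -> V=0 FIRE
t=3: input=2 -> V=0 FIRE
t=4: input=3 -> V=0 FIRE
t=5: input=5 -> V=0 FIRE
t=6: input=2 -> V=0 FIRE
t=7: input=3 -> V=0 FIRE
t=8: input=4 -> V=0 FIRE
t=9: input=2 -> V=0 FIRE
t=10: input=1 -> V=7
t=11: input=5 -> V=0 FIRE
t=12: input=4 -> V=0 FIRE

Answer: 11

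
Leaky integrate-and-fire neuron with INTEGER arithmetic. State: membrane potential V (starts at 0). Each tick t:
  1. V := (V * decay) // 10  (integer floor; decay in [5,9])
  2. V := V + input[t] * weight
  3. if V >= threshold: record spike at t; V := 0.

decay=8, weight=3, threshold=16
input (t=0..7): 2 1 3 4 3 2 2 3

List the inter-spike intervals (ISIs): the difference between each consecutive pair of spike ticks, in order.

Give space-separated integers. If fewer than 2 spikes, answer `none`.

t=0: input=2 -> V=6
t=1: input=1 -> V=7
t=2: input=3 -> V=14
t=3: input=4 -> V=0 FIRE
t=4: input=3 -> V=9
t=5: input=2 -> V=13
t=6: input=2 -> V=0 FIRE
t=7: input=3 -> V=9

Answer: 3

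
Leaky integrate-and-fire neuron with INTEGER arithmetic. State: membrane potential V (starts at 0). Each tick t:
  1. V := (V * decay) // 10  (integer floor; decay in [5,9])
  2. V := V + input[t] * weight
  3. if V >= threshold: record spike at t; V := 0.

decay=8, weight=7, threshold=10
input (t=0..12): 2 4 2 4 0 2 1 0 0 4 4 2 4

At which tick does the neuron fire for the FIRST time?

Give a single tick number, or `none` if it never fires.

Answer: 0

Derivation:
t=0: input=2 -> V=0 FIRE
t=1: input=4 -> V=0 FIRE
t=2: input=2 -> V=0 FIRE
t=3: input=4 -> V=0 FIRE
t=4: input=0 -> V=0
t=5: input=2 -> V=0 FIRE
t=6: input=1 -> V=7
t=7: input=0 -> V=5
t=8: input=0 -> V=4
t=9: input=4 -> V=0 FIRE
t=10: input=4 -> V=0 FIRE
t=11: input=2 -> V=0 FIRE
t=12: input=4 -> V=0 FIRE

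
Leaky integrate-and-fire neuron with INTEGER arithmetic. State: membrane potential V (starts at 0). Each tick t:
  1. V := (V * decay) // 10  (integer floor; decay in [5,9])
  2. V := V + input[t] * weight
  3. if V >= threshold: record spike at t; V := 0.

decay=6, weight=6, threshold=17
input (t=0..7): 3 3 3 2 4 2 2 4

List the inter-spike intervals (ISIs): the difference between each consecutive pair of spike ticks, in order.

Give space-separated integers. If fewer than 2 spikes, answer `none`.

t=0: input=3 -> V=0 FIRE
t=1: input=3 -> V=0 FIRE
t=2: input=3 -> V=0 FIRE
t=3: input=2 -> V=12
t=4: input=4 -> V=0 FIRE
t=5: input=2 -> V=12
t=6: input=2 -> V=0 FIRE
t=7: input=4 -> V=0 FIRE

Answer: 1 1 2 2 1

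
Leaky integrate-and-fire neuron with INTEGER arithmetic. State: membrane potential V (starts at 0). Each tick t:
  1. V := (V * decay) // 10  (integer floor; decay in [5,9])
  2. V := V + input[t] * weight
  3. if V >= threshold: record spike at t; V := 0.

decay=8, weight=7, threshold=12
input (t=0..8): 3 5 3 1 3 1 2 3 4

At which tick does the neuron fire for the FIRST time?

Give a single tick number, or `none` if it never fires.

t=0: input=3 -> V=0 FIRE
t=1: input=5 -> V=0 FIRE
t=2: input=3 -> V=0 FIRE
t=3: input=1 -> V=7
t=4: input=3 -> V=0 FIRE
t=5: input=1 -> V=7
t=6: input=2 -> V=0 FIRE
t=7: input=3 -> V=0 FIRE
t=8: input=4 -> V=0 FIRE

Answer: 0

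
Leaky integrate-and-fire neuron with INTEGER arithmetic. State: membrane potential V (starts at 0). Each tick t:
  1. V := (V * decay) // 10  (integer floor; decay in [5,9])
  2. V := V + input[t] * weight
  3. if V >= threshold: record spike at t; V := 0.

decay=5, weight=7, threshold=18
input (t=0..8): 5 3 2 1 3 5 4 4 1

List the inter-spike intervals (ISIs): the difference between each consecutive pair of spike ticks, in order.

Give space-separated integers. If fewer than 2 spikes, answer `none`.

Answer: 1 3 1 1 1

Derivation:
t=0: input=5 -> V=0 FIRE
t=1: input=3 -> V=0 FIRE
t=2: input=2 -> V=14
t=3: input=1 -> V=14
t=4: input=3 -> V=0 FIRE
t=5: input=5 -> V=0 FIRE
t=6: input=4 -> V=0 FIRE
t=7: input=4 -> V=0 FIRE
t=8: input=1 -> V=7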